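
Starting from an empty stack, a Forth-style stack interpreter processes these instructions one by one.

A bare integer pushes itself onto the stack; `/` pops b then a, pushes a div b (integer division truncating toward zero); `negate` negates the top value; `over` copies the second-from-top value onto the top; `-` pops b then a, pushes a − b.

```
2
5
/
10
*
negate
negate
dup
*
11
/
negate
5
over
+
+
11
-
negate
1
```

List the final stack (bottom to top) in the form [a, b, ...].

2      → 2
5      → 2 5
/      → 0
10     → 0 10
*      → 0
negate → 0
negate → 0
dup    → 0 0
*      → 0
11     → 0 11
/      → 0
negate → 0
5      → 0 5
over   → 0 5 0
+      → 0 5
+      → 5
11     → 5 11
-      → -6
negate → 6
1      → 6 1

[6, 1]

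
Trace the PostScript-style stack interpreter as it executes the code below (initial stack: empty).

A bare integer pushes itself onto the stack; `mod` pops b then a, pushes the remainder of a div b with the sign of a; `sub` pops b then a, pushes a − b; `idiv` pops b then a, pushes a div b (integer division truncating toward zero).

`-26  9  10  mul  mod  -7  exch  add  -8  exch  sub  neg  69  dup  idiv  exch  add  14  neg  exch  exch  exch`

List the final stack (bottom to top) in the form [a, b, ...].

[-14, -24]

-26  → [-26]
9    → [-26, 9]
10   → [-26, 9, 10]
mul  → [-26, 90]
mod  → [-26]
-7   → [-26, -7]
exch → [-7, -26]
add  → [-33]
-8   → [-33, -8]
exch → [-8, -33]
sub  → [25]
neg  → [-25]
69   → [-25, 69]
dup  → [-25, 69, 69]
idiv → [-25, 1]
exch → [1, -25]
add  → [-24]
14   → [-24, 14]
neg  → [-24, -14]
exch → [-14, -24]
exch → [-24, -14]
exch → [-14, -24]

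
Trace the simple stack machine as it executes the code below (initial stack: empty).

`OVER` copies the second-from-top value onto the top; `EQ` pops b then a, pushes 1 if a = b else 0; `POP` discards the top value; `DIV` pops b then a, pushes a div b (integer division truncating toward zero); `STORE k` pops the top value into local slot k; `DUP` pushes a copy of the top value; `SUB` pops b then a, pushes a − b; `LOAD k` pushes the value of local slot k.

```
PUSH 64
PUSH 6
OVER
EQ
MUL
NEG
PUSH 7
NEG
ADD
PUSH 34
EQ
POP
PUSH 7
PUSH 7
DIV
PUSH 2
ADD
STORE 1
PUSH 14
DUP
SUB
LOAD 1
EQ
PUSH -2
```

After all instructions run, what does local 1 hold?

3

PUSH 64 -> 64
PUSH 6  -> 64 6
OVER    -> 64 6 64
EQ      -> 64 0
MUL     -> 0
NEG     -> 0
PUSH 7  -> 0 7
NEG     -> 0 -7
ADD     -> -7
PUSH 34 -> -7 34
EQ      -> 0
POP     -> (empty)
PUSH 7  -> 7
PUSH 7  -> 7 7
DIV     -> 1
PUSH 2  -> 1 2
ADD     -> 3
STORE 1 -> (empty)
PUSH 14 -> 14
DUP     -> 14 14
SUB     -> 0
LOAD 1  -> 0 3
EQ      -> 0
PUSH -2 -> 0 -2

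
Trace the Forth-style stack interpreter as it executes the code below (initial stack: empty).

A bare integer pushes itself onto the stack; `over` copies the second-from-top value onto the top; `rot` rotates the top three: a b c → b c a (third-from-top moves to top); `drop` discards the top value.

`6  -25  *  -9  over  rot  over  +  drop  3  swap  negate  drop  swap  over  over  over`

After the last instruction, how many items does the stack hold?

5

6      : 6
-25    : 6 -25
*      : -150
-9     : -150 -9
over   : -150 -9 -150
rot    : -9 -150 -150
over   : -9 -150 -150 -150
+      : -9 -150 -300
drop   : -9 -150
3      : -9 -150 3
swap   : -9 3 -150
negate : -9 3 150
drop   : -9 3
swap   : 3 -9
over   : 3 -9 3
over   : 3 -9 3 -9
over   : 3 -9 3 -9 3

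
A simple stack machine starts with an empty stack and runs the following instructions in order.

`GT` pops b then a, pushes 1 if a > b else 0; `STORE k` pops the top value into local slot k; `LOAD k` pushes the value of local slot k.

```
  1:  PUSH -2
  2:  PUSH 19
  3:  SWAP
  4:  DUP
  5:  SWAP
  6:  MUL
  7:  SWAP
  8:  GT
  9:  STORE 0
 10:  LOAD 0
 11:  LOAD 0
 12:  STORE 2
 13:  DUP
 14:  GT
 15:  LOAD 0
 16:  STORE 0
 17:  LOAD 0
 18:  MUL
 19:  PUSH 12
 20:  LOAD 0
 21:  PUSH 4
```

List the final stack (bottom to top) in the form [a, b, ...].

[0, 12, 0, 4]

PUSH -2 : -2
PUSH 19 : -2 19
SWAP    : 19 -2
DUP     : 19 -2 -2
SWAP    : 19 -2 -2
MUL     : 19 4
SWAP    : 4 19
GT      : 0
STORE 0 : (empty)
LOAD 0  : 0
LOAD 0  : 0 0
STORE 2 : 0
DUP     : 0 0
GT      : 0
LOAD 0  : 0 0
STORE 0 : 0
LOAD 0  : 0 0
MUL     : 0
PUSH 12 : 0 12
LOAD 0  : 0 12 0
PUSH 4  : 0 12 0 4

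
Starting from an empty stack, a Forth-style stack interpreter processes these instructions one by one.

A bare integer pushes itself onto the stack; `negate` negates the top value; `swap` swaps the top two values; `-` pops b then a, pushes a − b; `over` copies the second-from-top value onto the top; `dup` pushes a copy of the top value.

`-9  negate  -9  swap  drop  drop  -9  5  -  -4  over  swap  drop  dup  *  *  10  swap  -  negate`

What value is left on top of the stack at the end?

-9     -> [-9]
negate -> [9]
-9     -> [9, -9]
swap   -> [-9, 9]
drop   -> [-9]
drop   -> []
-9     -> [-9]
5      -> [-9, 5]
-      -> [-14]
-4     -> [-14, -4]
over   -> [-14, -4, -14]
swap   -> [-14, -14, -4]
drop   -> [-14, -14]
dup    -> [-14, -14, -14]
*      -> [-14, 196]
*      -> [-2744]
10     -> [-2744, 10]
swap   -> [10, -2744]
-      -> [2754]
negate -> [-2754]

-2754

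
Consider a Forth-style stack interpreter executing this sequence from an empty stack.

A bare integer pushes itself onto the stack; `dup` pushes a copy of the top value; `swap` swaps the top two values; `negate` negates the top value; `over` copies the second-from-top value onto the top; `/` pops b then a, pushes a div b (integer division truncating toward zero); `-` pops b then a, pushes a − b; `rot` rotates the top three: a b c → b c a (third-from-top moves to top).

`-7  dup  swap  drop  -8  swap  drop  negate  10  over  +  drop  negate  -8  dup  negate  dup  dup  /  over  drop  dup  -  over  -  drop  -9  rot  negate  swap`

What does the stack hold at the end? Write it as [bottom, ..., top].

[-8, 8, 8, -9]

-7      -7
dup     -7 -7
swap    -7 -7
drop    -7
-8      -7 -8
swap    -8 -7
drop    -8
negate  8
10      8 10
over    8 10 8
+       8 18
drop    8
negate  -8
-8      -8 -8
dup     -8 -8 -8
negate  -8 -8 8
dup     -8 -8 8 8
dup     -8 -8 8 8 8
/       -8 -8 8 1
over    -8 -8 8 1 8
drop    -8 -8 8 1
dup     -8 -8 8 1 1
-       -8 -8 8 0
over    -8 -8 8 0 8
-       -8 -8 8 -8
drop    -8 -8 8
-9      -8 -8 8 -9
rot     -8 8 -9 -8
negate  -8 8 -9 8
swap    -8 8 8 -9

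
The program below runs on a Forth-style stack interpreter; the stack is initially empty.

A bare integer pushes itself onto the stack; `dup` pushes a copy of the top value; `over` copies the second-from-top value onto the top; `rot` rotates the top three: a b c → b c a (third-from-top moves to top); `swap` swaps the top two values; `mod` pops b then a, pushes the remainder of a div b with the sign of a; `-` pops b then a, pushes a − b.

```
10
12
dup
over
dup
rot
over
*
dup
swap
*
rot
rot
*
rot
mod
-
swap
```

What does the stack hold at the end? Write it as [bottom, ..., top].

[20736, 10]

10   -> [10]
12   -> [10, 12]
dup  -> [10, 12, 12]
over -> [10, 12, 12, 12]
dup  -> [10, 12, 12, 12, 12]
rot  -> [10, 12, 12, 12, 12]
over -> [10, 12, 12, 12, 12, 12]
*    -> [10, 12, 12, 12, 144]
dup  -> [10, 12, 12, 12, 144, 144]
swap -> [10, 12, 12, 12, 144, 144]
*    -> [10, 12, 12, 12, 20736]
rot  -> [10, 12, 12, 20736, 12]
rot  -> [10, 12, 20736, 12, 12]
*    -> [10, 12, 20736, 144]
rot  -> [10, 20736, 144, 12]
mod  -> [10, 20736, 0]
-    -> [10, 20736]
swap -> [20736, 10]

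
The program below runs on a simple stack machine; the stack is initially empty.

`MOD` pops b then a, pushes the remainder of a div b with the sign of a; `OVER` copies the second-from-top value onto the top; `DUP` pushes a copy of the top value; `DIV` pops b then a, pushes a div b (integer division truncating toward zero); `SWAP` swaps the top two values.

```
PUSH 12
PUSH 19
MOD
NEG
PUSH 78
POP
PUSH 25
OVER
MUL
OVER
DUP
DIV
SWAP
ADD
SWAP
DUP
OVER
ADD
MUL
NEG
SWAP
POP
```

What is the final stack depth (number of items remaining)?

PUSH 12  12
PUSH 19  12 19
MOD      12
NEG      -12
PUSH 78  -12 78
POP      -12
PUSH 25  -12 25
OVER     -12 25 -12
MUL      -12 -300
OVER     -12 -300 -12
DUP      -12 -300 -12 -12
DIV      -12 -300 1
SWAP     -12 1 -300
ADD      -12 -299
SWAP     -299 -12
DUP      -299 -12 -12
OVER     -299 -12 -12 -12
ADD      -299 -12 -24
MUL      -299 288
NEG      -299 -288
SWAP     -288 -299
POP      -288

1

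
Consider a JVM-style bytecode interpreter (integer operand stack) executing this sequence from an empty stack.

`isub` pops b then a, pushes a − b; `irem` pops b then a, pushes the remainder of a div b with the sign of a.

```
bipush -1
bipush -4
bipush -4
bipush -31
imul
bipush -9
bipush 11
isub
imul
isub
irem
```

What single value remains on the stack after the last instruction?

bipush -1  -> -1
bipush -4  -> -1 -4
bipush -4  -> -1 -4 -4
bipush -31 -> -1 -4 -4 -31
imul       -> -1 -4 124
bipush -9  -> -1 -4 124 -9
bipush 11  -> -1 -4 124 -9 11
isub       -> -1 -4 124 -20
imul       -> -1 -4 -2480
isub       -> -1 2476
irem       -> -1

-1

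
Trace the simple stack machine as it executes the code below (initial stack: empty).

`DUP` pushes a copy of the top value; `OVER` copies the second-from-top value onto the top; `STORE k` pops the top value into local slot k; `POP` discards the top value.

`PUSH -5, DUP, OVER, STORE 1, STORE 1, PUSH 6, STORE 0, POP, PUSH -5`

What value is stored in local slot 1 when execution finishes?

-5

PUSH -5 -> -5
DUP     -> -5 -5
OVER    -> -5 -5 -5
STORE 1 -> -5 -5
STORE 1 -> -5
PUSH 6  -> -5 6
STORE 0 -> -5
POP     -> (empty)
PUSH -5 -> -5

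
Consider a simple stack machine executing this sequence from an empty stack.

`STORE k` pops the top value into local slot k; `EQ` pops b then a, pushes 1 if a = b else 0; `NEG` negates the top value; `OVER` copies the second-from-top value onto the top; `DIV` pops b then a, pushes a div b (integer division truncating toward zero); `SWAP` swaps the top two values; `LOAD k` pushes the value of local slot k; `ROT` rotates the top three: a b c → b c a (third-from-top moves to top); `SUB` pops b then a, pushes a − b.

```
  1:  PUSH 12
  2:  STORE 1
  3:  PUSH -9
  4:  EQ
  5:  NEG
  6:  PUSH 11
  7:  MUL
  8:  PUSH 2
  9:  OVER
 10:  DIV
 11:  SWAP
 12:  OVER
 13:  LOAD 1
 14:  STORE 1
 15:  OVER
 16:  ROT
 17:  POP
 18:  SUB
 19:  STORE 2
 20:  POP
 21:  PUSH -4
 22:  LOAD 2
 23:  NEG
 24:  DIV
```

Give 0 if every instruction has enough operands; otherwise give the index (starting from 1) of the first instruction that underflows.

4

PUSH 12  12
STORE 1  (empty)
PUSH -9  -9
EQ  — needs 2 operands, stack has 1 → underflow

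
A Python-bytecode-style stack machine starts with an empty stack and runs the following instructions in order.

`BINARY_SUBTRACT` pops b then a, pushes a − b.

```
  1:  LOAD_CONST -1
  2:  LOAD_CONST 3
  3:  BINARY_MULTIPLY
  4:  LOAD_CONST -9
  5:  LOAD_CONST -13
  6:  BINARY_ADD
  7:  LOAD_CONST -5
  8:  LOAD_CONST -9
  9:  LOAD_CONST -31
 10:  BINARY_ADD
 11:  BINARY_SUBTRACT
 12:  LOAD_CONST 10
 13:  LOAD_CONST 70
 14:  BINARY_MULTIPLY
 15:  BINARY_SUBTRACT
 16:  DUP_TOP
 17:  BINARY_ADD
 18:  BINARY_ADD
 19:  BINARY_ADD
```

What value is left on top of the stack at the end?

-1355

LOAD_CONST -1   → [-1]
LOAD_CONST 3    → [-1, 3]
BINARY_MULTIPLY → [-3]
LOAD_CONST -9   → [-3, -9]
LOAD_CONST -13  → [-3, -9, -13]
BINARY_ADD      → [-3, -22]
LOAD_CONST -5   → [-3, -22, -5]
LOAD_CONST -9   → [-3, -22, -5, -9]
LOAD_CONST -31  → [-3, -22, -5, -9, -31]
BINARY_ADD      → [-3, -22, -5, -40]
BINARY_SUBTRACT → [-3, -22, 35]
LOAD_CONST 10   → [-3, -22, 35, 10]
LOAD_CONST 70   → [-3, -22, 35, 10, 70]
BINARY_MULTIPLY → [-3, -22, 35, 700]
BINARY_SUBTRACT → [-3, -22, -665]
DUP_TOP         → [-3, -22, -665, -665]
BINARY_ADD      → [-3, -22, -1330]
BINARY_ADD      → [-3, -1352]
BINARY_ADD      → [-1355]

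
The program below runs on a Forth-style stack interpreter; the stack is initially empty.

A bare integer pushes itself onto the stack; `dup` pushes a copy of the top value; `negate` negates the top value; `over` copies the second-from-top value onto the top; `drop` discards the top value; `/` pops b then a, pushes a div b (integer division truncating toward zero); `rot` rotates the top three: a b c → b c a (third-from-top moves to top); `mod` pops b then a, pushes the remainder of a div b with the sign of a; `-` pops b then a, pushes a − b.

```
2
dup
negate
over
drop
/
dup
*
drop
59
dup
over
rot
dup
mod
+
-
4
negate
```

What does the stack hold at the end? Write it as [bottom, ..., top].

[0, -4]

2      : [2]
dup    : [2, 2]
negate : [2, -2]
over   : [2, -2, 2]
drop   : [2, -2]
/      : [-1]
dup    : [-1, -1]
*      : [1]
drop   : []
59     : [59]
dup    : [59, 59]
over   : [59, 59, 59]
rot    : [59, 59, 59]
dup    : [59, 59, 59, 59]
mod    : [59, 59, 0]
+      : [59, 59]
-      : [0]
4      : [0, 4]
negate : [0, -4]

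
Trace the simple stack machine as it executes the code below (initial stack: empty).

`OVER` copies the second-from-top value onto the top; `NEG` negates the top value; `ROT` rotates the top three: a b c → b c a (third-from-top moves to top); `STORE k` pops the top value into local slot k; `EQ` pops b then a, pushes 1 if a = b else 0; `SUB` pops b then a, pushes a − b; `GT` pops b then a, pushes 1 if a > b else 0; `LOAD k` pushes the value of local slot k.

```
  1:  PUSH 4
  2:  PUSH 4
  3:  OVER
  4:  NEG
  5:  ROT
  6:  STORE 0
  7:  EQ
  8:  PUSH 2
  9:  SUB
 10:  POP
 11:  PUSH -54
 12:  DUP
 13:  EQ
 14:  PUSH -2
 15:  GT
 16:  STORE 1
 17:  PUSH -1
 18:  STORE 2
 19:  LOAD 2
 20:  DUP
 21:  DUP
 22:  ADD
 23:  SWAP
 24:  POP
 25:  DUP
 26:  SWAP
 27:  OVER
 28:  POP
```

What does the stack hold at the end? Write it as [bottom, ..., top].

[-2, -2]

PUSH 4    4
PUSH 4    4 4
OVER      4 4 4
NEG       4 4 -4
ROT       4 -4 4
STORE 0   4 -4
EQ        0
PUSH 2    0 2
SUB       -2
POP       (empty)
PUSH -54  -54
DUP       -54 -54
EQ        1
PUSH -2   1 -2
GT        1
STORE 1   (empty)
PUSH -1   -1
STORE 2   (empty)
LOAD 2    -1
DUP       -1 -1
DUP       -1 -1 -1
ADD       -1 -2
SWAP      -2 -1
POP       -2
DUP       -2 -2
SWAP      -2 -2
OVER      -2 -2 -2
POP       -2 -2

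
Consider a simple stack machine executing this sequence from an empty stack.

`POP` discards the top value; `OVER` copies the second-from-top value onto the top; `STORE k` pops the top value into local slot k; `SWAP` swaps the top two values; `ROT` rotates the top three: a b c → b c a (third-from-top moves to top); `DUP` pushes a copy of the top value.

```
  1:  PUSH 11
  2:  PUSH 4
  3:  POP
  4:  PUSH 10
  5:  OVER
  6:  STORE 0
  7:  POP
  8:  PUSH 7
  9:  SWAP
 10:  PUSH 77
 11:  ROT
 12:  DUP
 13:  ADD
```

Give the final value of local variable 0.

11

PUSH 11  [11]
PUSH 4   [11, 4]
POP      [11]
PUSH 10  [11, 10]
OVER     [11, 10, 11]
STORE 0  [11, 10]
POP      [11]
PUSH 7   [11, 7]
SWAP     [7, 11]
PUSH 77  [7, 11, 77]
ROT      [11, 77, 7]
DUP      [11, 77, 7, 7]
ADD      [11, 77, 14]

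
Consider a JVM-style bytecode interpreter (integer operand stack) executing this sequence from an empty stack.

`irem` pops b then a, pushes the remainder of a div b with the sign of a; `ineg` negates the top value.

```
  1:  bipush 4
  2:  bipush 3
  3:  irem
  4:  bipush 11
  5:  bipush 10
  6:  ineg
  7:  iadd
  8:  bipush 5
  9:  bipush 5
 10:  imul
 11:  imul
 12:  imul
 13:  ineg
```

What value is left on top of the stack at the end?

-25

bipush 4  : 4
bipush 3  : 4 3
irem      : 1
bipush 11 : 1 11
bipush 10 : 1 11 10
ineg      : 1 11 -10
iadd      : 1 1
bipush 5  : 1 1 5
bipush 5  : 1 1 5 5
imul      : 1 1 25
imul      : 1 25
imul      : 25
ineg      : -25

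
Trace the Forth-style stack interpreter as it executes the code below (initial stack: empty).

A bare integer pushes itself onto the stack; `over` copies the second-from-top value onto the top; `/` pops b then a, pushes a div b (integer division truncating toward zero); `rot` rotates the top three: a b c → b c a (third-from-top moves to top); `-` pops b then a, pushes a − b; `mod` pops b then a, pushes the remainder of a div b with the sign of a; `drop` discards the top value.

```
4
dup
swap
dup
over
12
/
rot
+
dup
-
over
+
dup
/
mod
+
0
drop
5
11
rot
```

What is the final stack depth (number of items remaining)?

4    -> [4]
dup  -> [4, 4]
swap -> [4, 4]
dup  -> [4, 4, 4]
over -> [4, 4, 4, 4]
12   -> [4, 4, 4, 4, 12]
/    -> [4, 4, 4, 0]
rot  -> [4, 4, 0, 4]
+    -> [4, 4, 4]
dup  -> [4, 4, 4, 4]
-    -> [4, 4, 0]
over -> [4, 4, 0, 4]
+    -> [4, 4, 4]
dup  -> [4, 4, 4, 4]
/    -> [4, 4, 1]
mod  -> [4, 0]
+    -> [4]
0    -> [4, 0]
drop -> [4]
5    -> [4, 5]
11   -> [4, 5, 11]
rot  -> [5, 11, 4]

3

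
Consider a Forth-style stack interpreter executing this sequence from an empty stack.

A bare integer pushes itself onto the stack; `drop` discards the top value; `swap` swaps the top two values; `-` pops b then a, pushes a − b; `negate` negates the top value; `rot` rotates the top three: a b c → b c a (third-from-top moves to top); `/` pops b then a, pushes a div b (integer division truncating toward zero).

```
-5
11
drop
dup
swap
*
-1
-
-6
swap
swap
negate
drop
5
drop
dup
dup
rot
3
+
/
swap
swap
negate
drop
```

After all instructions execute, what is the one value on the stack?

26

-5     -> [-5]
11     -> [-5, 11]
drop   -> [-5]
dup    -> [-5, -5]
swap   -> [-5, -5]
*      -> [25]
-1     -> [25, -1]
-      -> [26]
-6     -> [26, -6]
swap   -> [-6, 26]
swap   -> [26, -6]
negate -> [26, 6]
drop   -> [26]
5      -> [26, 5]
drop   -> [26]
dup    -> [26, 26]
dup    -> [26, 26, 26]
rot    -> [26, 26, 26]
3      -> [26, 26, 26, 3]
+      -> [26, 26, 29]
/      -> [26, 0]
swap   -> [0, 26]
swap   -> [26, 0]
negate -> [26, 0]
drop   -> [26]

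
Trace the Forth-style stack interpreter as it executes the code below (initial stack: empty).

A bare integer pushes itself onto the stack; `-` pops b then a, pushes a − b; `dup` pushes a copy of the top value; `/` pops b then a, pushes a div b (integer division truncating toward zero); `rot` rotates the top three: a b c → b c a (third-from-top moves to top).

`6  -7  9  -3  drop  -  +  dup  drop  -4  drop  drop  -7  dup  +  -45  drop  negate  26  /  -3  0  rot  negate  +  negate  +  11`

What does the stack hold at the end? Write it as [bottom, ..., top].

[-3, 11]

6      → 6
-7     → 6 -7
9      → 6 -7 9
-3     → 6 -7 9 -3
drop   → 6 -7 9
-      → 6 -16
+      → -10
dup    → -10 -10
drop   → -10
-4     → -10 -4
drop   → -10
drop   → (empty)
-7     → -7
dup    → -7 -7
+      → -14
-45    → -14 -45
drop   → -14
negate → 14
26     → 14 26
/      → 0
-3     → 0 -3
0      → 0 -3 0
rot    → -3 0 0
negate → -3 0 0
+      → -3 0
negate → -3 0
+      → -3
11     → -3 11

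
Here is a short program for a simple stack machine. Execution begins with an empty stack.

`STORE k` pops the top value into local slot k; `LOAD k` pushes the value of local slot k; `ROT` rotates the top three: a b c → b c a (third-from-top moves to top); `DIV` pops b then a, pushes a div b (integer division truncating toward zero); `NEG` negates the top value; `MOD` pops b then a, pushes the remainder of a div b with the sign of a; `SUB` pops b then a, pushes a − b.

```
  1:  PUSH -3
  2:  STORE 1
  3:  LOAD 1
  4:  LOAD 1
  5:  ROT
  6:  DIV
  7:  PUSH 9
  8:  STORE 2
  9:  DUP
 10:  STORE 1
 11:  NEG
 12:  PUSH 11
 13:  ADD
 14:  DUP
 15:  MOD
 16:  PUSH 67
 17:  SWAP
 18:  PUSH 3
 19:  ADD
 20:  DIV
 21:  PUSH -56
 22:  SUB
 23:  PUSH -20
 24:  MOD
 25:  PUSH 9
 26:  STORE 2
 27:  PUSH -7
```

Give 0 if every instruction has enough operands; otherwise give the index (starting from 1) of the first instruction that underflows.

5

PUSH -3 -> -3
STORE 1 -> (empty)
LOAD 1  -> -3
LOAD 1  -> -3 -3
ROT  — needs 3 operands, stack has 2 → underflow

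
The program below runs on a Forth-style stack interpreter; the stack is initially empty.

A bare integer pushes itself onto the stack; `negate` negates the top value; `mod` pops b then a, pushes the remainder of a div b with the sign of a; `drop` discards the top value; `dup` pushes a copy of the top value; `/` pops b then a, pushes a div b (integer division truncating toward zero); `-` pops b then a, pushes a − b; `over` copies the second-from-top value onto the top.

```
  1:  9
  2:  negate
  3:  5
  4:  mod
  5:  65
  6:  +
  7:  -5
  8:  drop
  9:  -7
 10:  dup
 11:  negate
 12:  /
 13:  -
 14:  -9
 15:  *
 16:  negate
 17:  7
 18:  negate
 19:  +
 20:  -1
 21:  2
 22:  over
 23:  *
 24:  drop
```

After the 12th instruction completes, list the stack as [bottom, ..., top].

9      : 9
negate : -9
5      : -9 5
mod    : -4
65     : -4 65
+      : 61
-5     : 61 -5
drop   : 61
-7     : 61 -7
dup    : 61 -7 -7
negate : 61 -7 7
/      : 61 -1

[61, -1]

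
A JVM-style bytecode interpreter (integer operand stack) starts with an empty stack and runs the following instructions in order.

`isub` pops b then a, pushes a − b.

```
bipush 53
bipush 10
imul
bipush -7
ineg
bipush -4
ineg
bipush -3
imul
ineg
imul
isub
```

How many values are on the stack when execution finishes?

bipush 53 : [53]
bipush 10 : [53, 10]
imul      : [530]
bipush -7 : [530, -7]
ineg      : [530, 7]
bipush -4 : [530, 7, -4]
ineg      : [530, 7, 4]
bipush -3 : [530, 7, 4, -3]
imul      : [530, 7, -12]
ineg      : [530, 7, 12]
imul      : [530, 84]
isub      : [446]

1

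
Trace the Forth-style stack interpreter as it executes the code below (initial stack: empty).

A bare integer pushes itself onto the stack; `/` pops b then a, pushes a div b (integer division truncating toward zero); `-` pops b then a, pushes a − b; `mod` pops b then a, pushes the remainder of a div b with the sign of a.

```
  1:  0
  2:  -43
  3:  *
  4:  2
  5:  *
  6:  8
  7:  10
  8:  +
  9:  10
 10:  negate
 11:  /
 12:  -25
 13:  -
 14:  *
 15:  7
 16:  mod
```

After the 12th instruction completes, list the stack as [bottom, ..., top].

0      : [0]
-43    : [0, -43]
*      : [0]
2      : [0, 2]
*      : [0]
8      : [0, 8]
10     : [0, 8, 10]
+      : [0, 18]
10     : [0, 18, 10]
negate : [0, 18, -10]
/      : [0, -1]
-25    : [0, -1, -25]

[0, -1, -25]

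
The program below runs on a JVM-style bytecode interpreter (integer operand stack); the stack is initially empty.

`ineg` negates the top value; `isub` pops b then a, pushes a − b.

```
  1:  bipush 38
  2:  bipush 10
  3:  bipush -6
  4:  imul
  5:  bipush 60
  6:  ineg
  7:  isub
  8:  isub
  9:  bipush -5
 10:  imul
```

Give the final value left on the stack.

-190

bipush 38  [38]
bipush 10  [38, 10]
bipush -6  [38, 10, -6]
imul       [38, -60]
bipush 60  [38, -60, 60]
ineg       [38, -60, -60]
isub       [38, 0]
isub       [38]
bipush -5  [38, -5]
imul       [-190]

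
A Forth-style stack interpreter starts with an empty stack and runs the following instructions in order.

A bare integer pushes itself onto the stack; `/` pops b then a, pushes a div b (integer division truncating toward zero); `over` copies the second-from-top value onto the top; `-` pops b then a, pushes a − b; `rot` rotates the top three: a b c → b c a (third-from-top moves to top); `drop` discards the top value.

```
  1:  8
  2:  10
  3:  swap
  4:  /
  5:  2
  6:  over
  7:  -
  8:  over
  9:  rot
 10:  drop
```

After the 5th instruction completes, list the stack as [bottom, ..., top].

8    : [8]
10   : [8, 10]
swap : [10, 8]
/    : [1]
2    : [1, 2]

[1, 2]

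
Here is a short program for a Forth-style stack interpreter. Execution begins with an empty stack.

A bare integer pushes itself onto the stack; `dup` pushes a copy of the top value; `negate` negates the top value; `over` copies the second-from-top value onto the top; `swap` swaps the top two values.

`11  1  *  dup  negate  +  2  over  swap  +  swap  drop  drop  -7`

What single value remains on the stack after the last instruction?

11     -> [11]
1      -> [11, 1]
*      -> [11]
dup    -> [11, 11]
negate -> [11, -11]
+      -> [0]
2      -> [0, 2]
over   -> [0, 2, 0]
swap   -> [0, 0, 2]
+      -> [0, 2]
swap   -> [2, 0]
drop   -> [2]
drop   -> []
-7     -> [-7]

-7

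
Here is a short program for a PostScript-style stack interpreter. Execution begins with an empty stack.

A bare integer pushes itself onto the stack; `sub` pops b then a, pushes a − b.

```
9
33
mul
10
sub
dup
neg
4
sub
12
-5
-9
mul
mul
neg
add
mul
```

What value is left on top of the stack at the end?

9   : [9]
33  : [9, 33]
mul : [297]
10  : [297, 10]
sub : [287]
dup : [287, 287]
neg : [287, -287]
4   : [287, -287, 4]
sub : [287, -291]
12  : [287, -291, 12]
-5  : [287, -291, 12, -5]
-9  : [287, -291, 12, -5, -9]
mul : [287, -291, 12, 45]
mul : [287, -291, 540]
neg : [287, -291, -540]
add : [287, -831]
mul : [-238497]

-238497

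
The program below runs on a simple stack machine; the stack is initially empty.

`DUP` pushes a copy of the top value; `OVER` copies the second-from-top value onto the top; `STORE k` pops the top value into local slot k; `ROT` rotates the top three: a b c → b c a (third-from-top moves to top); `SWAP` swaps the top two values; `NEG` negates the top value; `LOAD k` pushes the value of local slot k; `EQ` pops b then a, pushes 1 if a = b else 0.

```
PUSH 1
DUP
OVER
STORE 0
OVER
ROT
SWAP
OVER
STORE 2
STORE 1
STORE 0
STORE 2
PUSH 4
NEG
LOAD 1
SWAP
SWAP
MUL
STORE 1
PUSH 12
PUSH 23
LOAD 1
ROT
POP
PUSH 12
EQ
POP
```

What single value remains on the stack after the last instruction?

PUSH 1  -> 1
DUP     -> 1 1
OVER    -> 1 1 1
STORE 0 -> 1 1
OVER    -> 1 1 1
ROT     -> 1 1 1
SWAP    -> 1 1 1
OVER    -> 1 1 1 1
STORE 2 -> 1 1 1
STORE 1 -> 1 1
STORE 0 -> 1
STORE 2 -> (empty)
PUSH 4  -> 4
NEG     -> -4
LOAD 1  -> -4 1
SWAP    -> 1 -4
SWAP    -> -4 1
MUL     -> -4
STORE 1 -> (empty)
PUSH 12 -> 12
PUSH 23 -> 12 23
LOAD 1  -> 12 23 -4
ROT     -> 23 -4 12
POP     -> 23 -4
PUSH 12 -> 23 -4 12
EQ      -> 23 0
POP     -> 23

23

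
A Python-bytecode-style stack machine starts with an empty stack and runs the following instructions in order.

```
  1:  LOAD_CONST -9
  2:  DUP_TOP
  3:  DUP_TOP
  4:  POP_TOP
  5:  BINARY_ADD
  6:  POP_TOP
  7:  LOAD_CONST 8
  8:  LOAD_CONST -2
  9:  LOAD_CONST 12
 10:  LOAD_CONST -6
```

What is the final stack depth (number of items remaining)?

4

LOAD_CONST -9 → [-9]
DUP_TOP       → [-9, -9]
DUP_TOP       → [-9, -9, -9]
POP_TOP       → [-9, -9]
BINARY_ADD    → [-18]
POP_TOP       → []
LOAD_CONST 8  → [8]
LOAD_CONST -2 → [8, -2]
LOAD_CONST 12 → [8, -2, 12]
LOAD_CONST -6 → [8, -2, 12, -6]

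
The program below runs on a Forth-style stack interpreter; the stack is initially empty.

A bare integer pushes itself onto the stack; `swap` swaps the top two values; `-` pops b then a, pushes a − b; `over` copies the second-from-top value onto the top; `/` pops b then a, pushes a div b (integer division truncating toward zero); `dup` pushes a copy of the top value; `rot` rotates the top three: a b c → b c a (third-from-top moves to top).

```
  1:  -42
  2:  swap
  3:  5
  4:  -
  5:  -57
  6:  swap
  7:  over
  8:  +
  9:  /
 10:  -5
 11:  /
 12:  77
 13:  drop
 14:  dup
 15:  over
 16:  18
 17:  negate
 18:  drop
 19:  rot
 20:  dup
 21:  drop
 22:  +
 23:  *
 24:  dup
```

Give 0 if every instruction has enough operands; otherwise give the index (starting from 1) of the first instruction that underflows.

-42 : -42
swap  — needs 2 operands, stack has 1 → underflow

2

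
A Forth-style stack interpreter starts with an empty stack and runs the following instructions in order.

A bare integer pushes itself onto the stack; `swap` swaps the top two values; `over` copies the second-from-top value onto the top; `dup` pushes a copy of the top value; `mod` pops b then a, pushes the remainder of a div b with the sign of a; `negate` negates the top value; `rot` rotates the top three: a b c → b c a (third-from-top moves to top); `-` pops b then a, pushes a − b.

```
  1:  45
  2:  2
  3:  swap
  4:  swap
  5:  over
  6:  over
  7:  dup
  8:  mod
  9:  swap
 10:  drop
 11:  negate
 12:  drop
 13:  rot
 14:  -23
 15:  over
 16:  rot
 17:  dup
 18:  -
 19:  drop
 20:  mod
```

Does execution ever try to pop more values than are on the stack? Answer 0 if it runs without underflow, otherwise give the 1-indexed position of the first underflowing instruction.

45      45
2       45 2
swap    2 45
swap    45 2
over    45 2 45
over    45 2 45 2
dup     45 2 45 2 2
mod     45 2 45 0
swap    45 2 0 45
drop    45 2 0
negate  45 2 0
drop    45 2
rot  — needs 3 operands, stack has 2 → underflow

13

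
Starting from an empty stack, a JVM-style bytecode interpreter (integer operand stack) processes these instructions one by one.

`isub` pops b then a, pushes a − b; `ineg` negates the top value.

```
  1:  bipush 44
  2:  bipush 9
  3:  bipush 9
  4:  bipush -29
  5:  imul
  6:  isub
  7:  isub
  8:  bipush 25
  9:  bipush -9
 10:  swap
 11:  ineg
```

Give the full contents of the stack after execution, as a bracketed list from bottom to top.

[-226, -9, -25]

bipush 44  -> 44
bipush 9   -> 44 9
bipush 9   -> 44 9 9
bipush -29 -> 44 9 9 -29
imul       -> 44 9 -261
isub       -> 44 270
isub       -> -226
bipush 25  -> -226 25
bipush -9  -> -226 25 -9
swap       -> -226 -9 25
ineg       -> -226 -9 -25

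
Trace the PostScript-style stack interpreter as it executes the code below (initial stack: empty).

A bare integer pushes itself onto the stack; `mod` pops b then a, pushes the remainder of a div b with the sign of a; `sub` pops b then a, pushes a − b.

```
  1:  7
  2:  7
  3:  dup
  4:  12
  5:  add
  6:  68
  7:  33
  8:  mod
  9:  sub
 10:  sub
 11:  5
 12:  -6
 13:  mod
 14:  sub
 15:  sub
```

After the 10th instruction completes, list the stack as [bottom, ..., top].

7   → [7]
7   → [7, 7]
dup → [7, 7, 7]
12  → [7, 7, 7, 12]
add → [7, 7, 19]
68  → [7, 7, 19, 68]
33  → [7, 7, 19, 68, 33]
mod → [7, 7, 19, 2]
sub → [7, 7, 17]
sub → [7, -10]

[7, -10]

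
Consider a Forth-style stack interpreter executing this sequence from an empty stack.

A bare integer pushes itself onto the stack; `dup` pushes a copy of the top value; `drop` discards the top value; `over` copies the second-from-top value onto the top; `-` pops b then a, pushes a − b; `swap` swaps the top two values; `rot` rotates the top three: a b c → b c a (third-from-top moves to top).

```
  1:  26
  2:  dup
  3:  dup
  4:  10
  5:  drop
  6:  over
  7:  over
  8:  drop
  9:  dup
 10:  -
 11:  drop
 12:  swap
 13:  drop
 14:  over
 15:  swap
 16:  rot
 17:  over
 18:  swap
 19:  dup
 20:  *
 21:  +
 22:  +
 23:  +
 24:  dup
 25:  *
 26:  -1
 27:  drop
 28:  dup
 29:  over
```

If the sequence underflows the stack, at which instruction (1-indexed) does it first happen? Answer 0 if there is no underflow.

26   : [26]
dup  : [26, 26]
dup  : [26, 26, 26]
10   : [26, 26, 26, 10]
drop : [26, 26, 26]
over : [26, 26, 26, 26]
over : [26, 26, 26, 26, 26]
drop : [26, 26, 26, 26]
dup  : [26, 26, 26, 26, 26]
-    : [26, 26, 26, 0]
drop : [26, 26, 26]
swap : [26, 26, 26]
drop : [26, 26]
over : [26, 26, 26]
swap : [26, 26, 26]
rot  : [26, 26, 26]
over : [26, 26, 26, 26]
swap : [26, 26, 26, 26]
dup  : [26, 26, 26, 26, 26]
*    : [26, 26, 26, 676]
+    : [26, 26, 702]
+    : [26, 728]
+    : [754]
dup  : [754, 754]
*    : [568516]
-1   : [568516, -1]
drop : [568516]
dup  : [568516, 568516]
over : [568516, 568516, 568516]

0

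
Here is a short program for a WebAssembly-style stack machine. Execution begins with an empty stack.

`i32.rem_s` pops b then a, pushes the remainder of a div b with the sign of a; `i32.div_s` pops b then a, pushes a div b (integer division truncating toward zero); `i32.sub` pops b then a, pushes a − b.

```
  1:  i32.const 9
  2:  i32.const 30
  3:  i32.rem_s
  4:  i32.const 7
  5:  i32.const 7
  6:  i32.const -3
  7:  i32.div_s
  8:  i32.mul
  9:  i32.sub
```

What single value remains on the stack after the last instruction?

i32.const 9  -> 9
i32.const 30 -> 9 30
i32.rem_s    -> 9
i32.const 7  -> 9 7
i32.const 7  -> 9 7 7
i32.const -3 -> 9 7 7 -3
i32.div_s    -> 9 7 -2
i32.mul      -> 9 -14
i32.sub      -> 23

23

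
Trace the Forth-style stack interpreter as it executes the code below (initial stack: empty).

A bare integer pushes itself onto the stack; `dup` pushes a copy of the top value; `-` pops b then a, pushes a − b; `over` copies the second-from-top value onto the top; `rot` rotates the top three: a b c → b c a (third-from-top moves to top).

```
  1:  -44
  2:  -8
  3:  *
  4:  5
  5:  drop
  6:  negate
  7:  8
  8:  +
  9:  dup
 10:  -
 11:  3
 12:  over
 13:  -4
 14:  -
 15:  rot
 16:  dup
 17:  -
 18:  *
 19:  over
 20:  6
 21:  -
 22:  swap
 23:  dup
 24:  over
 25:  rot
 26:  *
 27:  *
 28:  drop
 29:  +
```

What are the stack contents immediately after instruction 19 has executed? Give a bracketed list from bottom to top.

-44    → [-44]
-8     → [-44, -8]
*      → [352]
5      → [352, 5]
drop   → [352]
negate → [-352]
8      → [-352, 8]
+      → [-344]
dup    → [-344, -344]
-      → [0]
3      → [0, 3]
over   → [0, 3, 0]
-4     → [0, 3, 0, -4]
-      → [0, 3, 4]
rot    → [3, 4, 0]
dup    → [3, 4, 0, 0]
-      → [3, 4, 0]
*      → [3, 0]
over   → [3, 0, 3]

[3, 0, 3]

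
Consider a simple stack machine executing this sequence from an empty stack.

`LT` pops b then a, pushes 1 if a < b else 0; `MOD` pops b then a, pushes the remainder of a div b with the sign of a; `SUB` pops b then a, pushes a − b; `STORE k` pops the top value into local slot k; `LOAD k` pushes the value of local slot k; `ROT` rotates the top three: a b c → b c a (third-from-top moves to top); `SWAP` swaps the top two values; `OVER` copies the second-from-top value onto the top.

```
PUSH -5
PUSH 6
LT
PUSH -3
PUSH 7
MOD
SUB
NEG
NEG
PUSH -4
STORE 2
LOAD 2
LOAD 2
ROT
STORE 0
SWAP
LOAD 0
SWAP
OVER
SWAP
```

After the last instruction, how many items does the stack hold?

PUSH -5 -> -5
PUSH 6  -> -5 6
LT      -> 1
PUSH -3 -> 1 -3
PUSH 7  -> 1 -3 7
MOD     -> 1 -3
SUB     -> 4
NEG     -> -4
NEG     -> 4
PUSH -4 -> 4 -4
STORE 2 -> 4
LOAD 2  -> 4 -4
LOAD 2  -> 4 -4 -4
ROT     -> -4 -4 4
STORE 0 -> -4 -4
SWAP    -> -4 -4
LOAD 0  -> -4 -4 4
SWAP    -> -4 4 -4
OVER    -> -4 4 -4 4
SWAP    -> -4 4 4 -4

4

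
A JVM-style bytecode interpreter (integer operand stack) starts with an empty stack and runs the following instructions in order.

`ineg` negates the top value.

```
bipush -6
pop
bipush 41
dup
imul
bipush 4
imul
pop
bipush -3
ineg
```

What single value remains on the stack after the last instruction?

bipush -6 -> [-6]
pop       -> []
bipush 41 -> [41]
dup       -> [41, 41]
imul      -> [1681]
bipush 4  -> [1681, 4]
imul      -> [6724]
pop       -> []
bipush -3 -> [-3]
ineg      -> [3]

3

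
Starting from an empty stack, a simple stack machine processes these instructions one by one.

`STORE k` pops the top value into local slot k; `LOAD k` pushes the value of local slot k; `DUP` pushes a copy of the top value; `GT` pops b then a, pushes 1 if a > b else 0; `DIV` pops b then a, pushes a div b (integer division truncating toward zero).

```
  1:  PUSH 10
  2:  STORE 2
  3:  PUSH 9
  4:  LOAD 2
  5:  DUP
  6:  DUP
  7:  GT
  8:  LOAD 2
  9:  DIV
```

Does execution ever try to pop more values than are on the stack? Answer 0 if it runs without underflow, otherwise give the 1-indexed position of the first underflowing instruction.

PUSH 10  [10]
STORE 2  []
PUSH 9   [9]
LOAD 2   [9, 10]
DUP      [9, 10, 10]
DUP      [9, 10, 10, 10]
GT       [9, 10, 0]
LOAD 2   [9, 10, 0, 10]
DIV      [9, 10, 0]

0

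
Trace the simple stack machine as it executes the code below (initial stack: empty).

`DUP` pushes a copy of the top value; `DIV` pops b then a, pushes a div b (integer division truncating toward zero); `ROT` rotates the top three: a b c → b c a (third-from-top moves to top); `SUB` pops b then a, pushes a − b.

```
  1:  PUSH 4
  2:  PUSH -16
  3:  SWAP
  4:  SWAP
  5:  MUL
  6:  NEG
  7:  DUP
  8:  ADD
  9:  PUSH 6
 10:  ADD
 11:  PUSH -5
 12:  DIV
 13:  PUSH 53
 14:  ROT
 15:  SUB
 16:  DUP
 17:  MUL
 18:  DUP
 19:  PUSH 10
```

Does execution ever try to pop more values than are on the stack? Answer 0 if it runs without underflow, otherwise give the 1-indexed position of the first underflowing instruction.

14

PUSH 4   -> 4
PUSH -16 -> 4 -16
SWAP     -> -16 4
SWAP     -> 4 -16
MUL      -> -64
NEG      -> 64
DUP      -> 64 64
ADD      -> 128
PUSH 6   -> 128 6
ADD      -> 134
PUSH -5  -> 134 -5
DIV      -> -26
PUSH 53  -> -26 53
ROT  — needs 3 operands, stack has 2 → underflow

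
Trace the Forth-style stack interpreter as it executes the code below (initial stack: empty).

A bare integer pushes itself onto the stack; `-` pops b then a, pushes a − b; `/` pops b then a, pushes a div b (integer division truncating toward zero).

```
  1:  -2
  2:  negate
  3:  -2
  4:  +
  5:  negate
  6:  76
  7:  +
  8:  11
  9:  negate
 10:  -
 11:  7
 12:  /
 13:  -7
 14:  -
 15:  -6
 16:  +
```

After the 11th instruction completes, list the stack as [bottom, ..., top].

-2      -2
negate  2
-2      2 -2
+       0
negate  0
76      0 76
+       76
11      76 11
negate  76 -11
-       87
7       87 7

[87, 7]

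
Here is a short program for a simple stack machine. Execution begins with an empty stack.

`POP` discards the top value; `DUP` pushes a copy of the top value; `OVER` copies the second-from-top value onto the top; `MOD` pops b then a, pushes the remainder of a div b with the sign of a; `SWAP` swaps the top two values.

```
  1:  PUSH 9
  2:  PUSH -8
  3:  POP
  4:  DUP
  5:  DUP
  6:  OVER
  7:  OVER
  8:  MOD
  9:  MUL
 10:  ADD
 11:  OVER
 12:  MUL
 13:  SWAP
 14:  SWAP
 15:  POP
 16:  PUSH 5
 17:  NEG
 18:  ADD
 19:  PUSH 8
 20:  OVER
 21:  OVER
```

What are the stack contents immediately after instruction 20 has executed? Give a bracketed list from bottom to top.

PUSH 9  : [9]
PUSH -8 : [9, -8]
POP     : [9]
DUP     : [9, 9]
DUP     : [9, 9, 9]
OVER    : [9, 9, 9, 9]
OVER    : [9, 9, 9, 9, 9]
MOD     : [9, 9, 9, 0]
MUL     : [9, 9, 0]
ADD     : [9, 9]
OVER    : [9, 9, 9]
MUL     : [9, 81]
SWAP    : [81, 9]
SWAP    : [9, 81]
POP     : [9]
PUSH 5  : [9, 5]
NEG     : [9, -5]
ADD     : [4]
PUSH 8  : [4, 8]
OVER    : [4, 8, 4]

[4, 8, 4]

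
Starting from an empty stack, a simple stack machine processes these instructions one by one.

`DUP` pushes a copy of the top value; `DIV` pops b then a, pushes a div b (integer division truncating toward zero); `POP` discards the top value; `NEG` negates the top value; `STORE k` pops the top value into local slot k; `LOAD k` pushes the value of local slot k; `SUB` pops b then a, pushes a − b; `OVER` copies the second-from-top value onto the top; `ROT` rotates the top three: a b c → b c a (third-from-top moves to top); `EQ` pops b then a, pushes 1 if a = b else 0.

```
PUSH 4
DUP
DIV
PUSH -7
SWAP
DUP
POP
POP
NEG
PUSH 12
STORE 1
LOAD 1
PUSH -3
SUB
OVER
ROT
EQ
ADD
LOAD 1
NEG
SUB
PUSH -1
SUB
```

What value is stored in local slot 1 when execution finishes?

12

PUSH 4  -> 4
DUP     -> 4 4
DIV     -> 1
PUSH -7 -> 1 -7
SWAP    -> -7 1
DUP     -> -7 1 1
POP     -> -7 1
POP     -> -7
NEG     -> 7
PUSH 12 -> 7 12
STORE 1 -> 7
LOAD 1  -> 7 12
PUSH -3 -> 7 12 -3
SUB     -> 7 15
OVER    -> 7 15 7
ROT     -> 15 7 7
EQ      -> 15 1
ADD     -> 16
LOAD 1  -> 16 12
NEG     -> 16 -12
SUB     -> 28
PUSH -1 -> 28 -1
SUB     -> 29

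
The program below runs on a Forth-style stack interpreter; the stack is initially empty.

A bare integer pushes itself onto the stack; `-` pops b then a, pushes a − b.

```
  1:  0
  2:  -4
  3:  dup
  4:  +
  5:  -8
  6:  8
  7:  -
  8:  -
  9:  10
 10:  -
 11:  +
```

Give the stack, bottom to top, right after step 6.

0    0
-4   0 -4
dup  0 -4 -4
+    0 -8
-8   0 -8 -8
8    0 -8 -8 8

[0, -8, -8, 8]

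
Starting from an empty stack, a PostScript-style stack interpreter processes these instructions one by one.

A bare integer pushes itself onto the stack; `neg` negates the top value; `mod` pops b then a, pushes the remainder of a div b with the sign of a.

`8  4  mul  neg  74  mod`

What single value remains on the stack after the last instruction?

-32

8   : [8]
4   : [8, 4]
mul : [32]
neg : [-32]
74  : [-32, 74]
mod : [-32]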